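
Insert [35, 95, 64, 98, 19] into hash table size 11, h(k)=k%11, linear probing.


Insert 35: h=2 -> slot 2
Insert 95: h=7 -> slot 7
Insert 64: h=9 -> slot 9
Insert 98: h=10 -> slot 10
Insert 19: h=8 -> slot 8

Table: [None, None, 35, None, None, None, None, 95, 19, 64, 98]


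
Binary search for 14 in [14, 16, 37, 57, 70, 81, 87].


Step 1: lo=0, hi=6, mid=3, val=57
Step 2: lo=0, hi=2, mid=1, val=16
Step 3: lo=0, hi=0, mid=0, val=14

Found at index 0


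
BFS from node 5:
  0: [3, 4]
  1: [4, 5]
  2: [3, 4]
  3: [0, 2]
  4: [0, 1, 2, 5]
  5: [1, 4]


Visit 5, enqueue [1, 4]
Visit 1, enqueue []
Visit 4, enqueue [0, 2]
Visit 0, enqueue [3]
Visit 2, enqueue []
Visit 3, enqueue []

BFS order: [5, 1, 4, 0, 2, 3]


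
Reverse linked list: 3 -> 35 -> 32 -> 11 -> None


Step 1: curr=3, set curr.next=prev(None) | reversed so far: 3
Step 2: curr=35, set curr.next=prev(3) | reversed so far: 35 -> 3
Step 3: curr=32, set curr.next=prev(35) | reversed so far: 32 -> 35 -> 3
Step 4: curr=11, set curr.next=prev(32) | reversed so far: 11 -> 32 -> 35 -> 3

11 -> 32 -> 35 -> 3 -> None


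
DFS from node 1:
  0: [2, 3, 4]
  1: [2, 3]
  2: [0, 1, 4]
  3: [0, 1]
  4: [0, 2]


Visit 1, push [3, 2]
Visit 2, push [4, 0]
Visit 0, push [4, 3]
Visit 3, push []
Visit 4, push []

DFS order: [1, 2, 0, 3, 4]


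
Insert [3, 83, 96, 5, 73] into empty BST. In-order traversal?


Insert 3: root
Insert 83: R from 3
Insert 96: R from 3 -> R from 83
Insert 5: R from 3 -> L from 83
Insert 73: R from 3 -> L from 83 -> R from 5

In-order: [3, 5, 73, 83, 96]


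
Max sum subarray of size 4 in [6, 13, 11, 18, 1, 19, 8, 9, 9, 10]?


[0:4]: 48
[1:5]: 43
[2:6]: 49
[3:7]: 46
[4:8]: 37
[5:9]: 45
[6:10]: 36

Max: 49 at [2:6]


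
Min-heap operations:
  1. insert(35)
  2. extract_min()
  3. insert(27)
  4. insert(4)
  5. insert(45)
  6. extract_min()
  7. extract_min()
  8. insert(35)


insert(35) -> [35]
extract_min()->35, []
insert(27) -> [27]
insert(4) -> [4, 27]
insert(45) -> [4, 27, 45]
extract_min()->4, [27, 45]
extract_min()->27, [45]
insert(35) -> [35, 45]

Final heap: [35, 45]


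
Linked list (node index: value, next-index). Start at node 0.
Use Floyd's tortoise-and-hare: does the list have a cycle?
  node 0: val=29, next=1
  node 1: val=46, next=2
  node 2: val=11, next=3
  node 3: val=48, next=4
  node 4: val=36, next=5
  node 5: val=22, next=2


Floyd's tortoise (slow, +1) and hare (fast, +2):
  init: slow=0, fast=0
  step 1: slow=1, fast=2
  step 2: slow=2, fast=4
  step 3: slow=3, fast=2
  step 4: slow=4, fast=4
  slow == fast at node 4: cycle detected

Cycle: yes


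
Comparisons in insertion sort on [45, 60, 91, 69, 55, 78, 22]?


Algorithm: insertion sort
Input: [45, 60, 91, 69, 55, 78, 22]
Sorted: [22, 45, 55, 60, 69, 78, 91]

16


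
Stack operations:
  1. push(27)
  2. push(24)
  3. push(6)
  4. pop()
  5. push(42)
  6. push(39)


push(27) -> [27]
push(24) -> [27, 24]
push(6) -> [27, 24, 6]
pop()->6, [27, 24]
push(42) -> [27, 24, 42]
push(39) -> [27, 24, 42, 39]

Final stack: [27, 24, 42, 39]


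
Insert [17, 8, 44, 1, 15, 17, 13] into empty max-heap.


Insert 17: [17]
Insert 8: [17, 8]
Insert 44: [44, 8, 17]
Insert 1: [44, 8, 17, 1]
Insert 15: [44, 15, 17, 1, 8]
Insert 17: [44, 15, 17, 1, 8, 17]
Insert 13: [44, 15, 17, 1, 8, 17, 13]

Final heap: [44, 15, 17, 1, 8, 17, 13]


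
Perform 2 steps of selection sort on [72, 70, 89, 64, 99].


Initial: [72, 70, 89, 64, 99]
Step 1: min=64 at 3
  Swap: [64, 70, 89, 72, 99]
Step 2: min=70 at 1
  Swap: [64, 70, 89, 72, 99]

After 2 steps: [64, 70, 89, 72, 99]


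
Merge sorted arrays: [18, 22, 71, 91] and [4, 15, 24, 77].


Take 4 from B
Take 15 from B
Take 18 from A
Take 22 from A
Take 24 from B
Take 71 from A
Take 77 from B

Merged: [4, 15, 18, 22, 24, 71, 77, 91]


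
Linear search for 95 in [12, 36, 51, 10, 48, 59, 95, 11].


i=0: 12!=95
i=1: 36!=95
i=2: 51!=95
i=3: 10!=95
i=4: 48!=95
i=5: 59!=95
i=6: 95==95 found!

Found at 6, 7 comps


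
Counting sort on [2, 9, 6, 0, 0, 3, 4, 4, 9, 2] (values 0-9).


Input: [2, 9, 6, 0, 0, 3, 4, 4, 9, 2]
Counts: [2, 0, 2, 1, 2, 0, 1, 0, 0, 2]

Sorted: [0, 0, 2, 2, 3, 4, 4, 6, 9, 9]


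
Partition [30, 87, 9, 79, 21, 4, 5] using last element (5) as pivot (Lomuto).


Pivot: 5
  4 <= 5: swap -> [4, 87, 9, 79, 21, 30, 5]
Place pivot at 1: [4, 5, 9, 79, 21, 30, 87]

Partitioned: [4, 5, 9, 79, 21, 30, 87]


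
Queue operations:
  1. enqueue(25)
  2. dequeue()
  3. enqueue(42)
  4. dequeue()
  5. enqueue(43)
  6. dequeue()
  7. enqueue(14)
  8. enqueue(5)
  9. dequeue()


enqueue(25) -> [25]
dequeue()->25, []
enqueue(42) -> [42]
dequeue()->42, []
enqueue(43) -> [43]
dequeue()->43, []
enqueue(14) -> [14]
enqueue(5) -> [14, 5]
dequeue()->14, [5]

Final queue: [5]


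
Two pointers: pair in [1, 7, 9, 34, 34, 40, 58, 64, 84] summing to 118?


lo=0(1)+hi=8(84)=85
lo=1(7)+hi=8(84)=91
lo=2(9)+hi=8(84)=93
lo=3(34)+hi=8(84)=118

Yes: 34+84=118


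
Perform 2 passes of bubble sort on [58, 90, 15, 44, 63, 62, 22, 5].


Initial: [58, 90, 15, 44, 63, 62, 22, 5]
Pass 1: [58, 15, 44, 63, 62, 22, 5, 90] (6 swaps)
Pass 2: [15, 44, 58, 62, 22, 5, 63, 90] (5 swaps)

After 2 passes: [15, 44, 58, 62, 22, 5, 63, 90]


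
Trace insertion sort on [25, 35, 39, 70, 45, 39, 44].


Initial: [25, 35, 39, 70, 45, 39, 44]
Insert 35: [25, 35, 39, 70, 45, 39, 44]
Insert 39: [25, 35, 39, 70, 45, 39, 44]
Insert 70: [25, 35, 39, 70, 45, 39, 44]
Insert 45: [25, 35, 39, 45, 70, 39, 44]
Insert 39: [25, 35, 39, 39, 45, 70, 44]
Insert 44: [25, 35, 39, 39, 44, 45, 70]

Sorted: [25, 35, 39, 39, 44, 45, 70]


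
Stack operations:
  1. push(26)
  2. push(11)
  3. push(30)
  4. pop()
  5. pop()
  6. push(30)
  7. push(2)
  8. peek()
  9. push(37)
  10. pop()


push(26) -> [26]
push(11) -> [26, 11]
push(30) -> [26, 11, 30]
pop()->30, [26, 11]
pop()->11, [26]
push(30) -> [26, 30]
push(2) -> [26, 30, 2]
peek()->2
push(37) -> [26, 30, 2, 37]
pop()->37, [26, 30, 2]

Final stack: [26, 30, 2]


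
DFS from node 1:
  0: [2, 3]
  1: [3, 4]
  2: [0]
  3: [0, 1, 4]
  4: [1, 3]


Visit 1, push [4, 3]
Visit 3, push [4, 0]
Visit 0, push [2]
Visit 2, push []
Visit 4, push []

DFS order: [1, 3, 0, 2, 4]


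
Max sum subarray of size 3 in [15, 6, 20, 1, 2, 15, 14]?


[0:3]: 41
[1:4]: 27
[2:5]: 23
[3:6]: 18
[4:7]: 31

Max: 41 at [0:3]


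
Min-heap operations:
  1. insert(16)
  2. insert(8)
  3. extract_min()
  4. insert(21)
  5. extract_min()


insert(16) -> [16]
insert(8) -> [8, 16]
extract_min()->8, [16]
insert(21) -> [16, 21]
extract_min()->16, [21]

Final heap: [21]


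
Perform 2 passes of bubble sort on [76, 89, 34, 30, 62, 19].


Initial: [76, 89, 34, 30, 62, 19]
Pass 1: [76, 34, 30, 62, 19, 89] (4 swaps)
Pass 2: [34, 30, 62, 19, 76, 89] (4 swaps)

After 2 passes: [34, 30, 62, 19, 76, 89]


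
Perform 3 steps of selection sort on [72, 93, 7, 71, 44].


Initial: [72, 93, 7, 71, 44]
Step 1: min=7 at 2
  Swap: [7, 93, 72, 71, 44]
Step 2: min=44 at 4
  Swap: [7, 44, 72, 71, 93]
Step 3: min=71 at 3
  Swap: [7, 44, 71, 72, 93]

After 3 steps: [7, 44, 71, 72, 93]


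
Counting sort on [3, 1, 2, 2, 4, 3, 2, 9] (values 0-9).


Input: [3, 1, 2, 2, 4, 3, 2, 9]
Counts: [0, 1, 3, 2, 1, 0, 0, 0, 0, 1]

Sorted: [1, 2, 2, 2, 3, 3, 4, 9]


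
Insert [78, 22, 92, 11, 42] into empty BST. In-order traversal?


Insert 78: root
Insert 22: L from 78
Insert 92: R from 78
Insert 11: L from 78 -> L from 22
Insert 42: L from 78 -> R from 22

In-order: [11, 22, 42, 78, 92]


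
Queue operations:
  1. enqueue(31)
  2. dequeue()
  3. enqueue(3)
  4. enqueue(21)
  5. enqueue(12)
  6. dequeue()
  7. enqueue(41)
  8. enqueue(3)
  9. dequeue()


enqueue(31) -> [31]
dequeue()->31, []
enqueue(3) -> [3]
enqueue(21) -> [3, 21]
enqueue(12) -> [3, 21, 12]
dequeue()->3, [21, 12]
enqueue(41) -> [21, 12, 41]
enqueue(3) -> [21, 12, 41, 3]
dequeue()->21, [12, 41, 3]

Final queue: [12, 41, 3]


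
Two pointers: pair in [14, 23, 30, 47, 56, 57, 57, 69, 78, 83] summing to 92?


lo=0(14)+hi=9(83)=97
lo=0(14)+hi=8(78)=92

Yes: 14+78=92


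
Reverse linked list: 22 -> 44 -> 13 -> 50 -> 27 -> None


Step 1: curr=22, set curr.next=prev(None) | reversed so far: 22
Step 2: curr=44, set curr.next=prev(22) | reversed so far: 44 -> 22
Step 3: curr=13, set curr.next=prev(44) | reversed so far: 13 -> 44 -> 22
Step 4: curr=50, set curr.next=prev(13) | reversed so far: 50 -> 13 -> 44 -> 22
Step 5: curr=27, set curr.next=prev(50) | reversed so far: 27 -> 50 -> 13 -> 44 -> 22

27 -> 50 -> 13 -> 44 -> 22 -> None


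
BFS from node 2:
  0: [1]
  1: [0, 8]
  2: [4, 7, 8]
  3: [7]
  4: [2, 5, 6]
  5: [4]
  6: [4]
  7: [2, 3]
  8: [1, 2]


Visit 2, enqueue [4, 7, 8]
Visit 4, enqueue [5, 6]
Visit 7, enqueue [3]
Visit 8, enqueue [1]
Visit 5, enqueue []
Visit 6, enqueue []
Visit 3, enqueue []
Visit 1, enqueue [0]
Visit 0, enqueue []

BFS order: [2, 4, 7, 8, 5, 6, 3, 1, 0]


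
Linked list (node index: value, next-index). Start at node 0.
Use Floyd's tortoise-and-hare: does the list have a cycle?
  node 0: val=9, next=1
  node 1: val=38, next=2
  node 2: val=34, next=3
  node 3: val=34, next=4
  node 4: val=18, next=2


Floyd's tortoise (slow, +1) and hare (fast, +2):
  init: slow=0, fast=0
  step 1: slow=1, fast=2
  step 2: slow=2, fast=4
  step 3: slow=3, fast=3
  slow == fast at node 3: cycle detected

Cycle: yes


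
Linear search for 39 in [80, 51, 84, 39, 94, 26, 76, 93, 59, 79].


i=0: 80!=39
i=1: 51!=39
i=2: 84!=39
i=3: 39==39 found!

Found at 3, 4 comps


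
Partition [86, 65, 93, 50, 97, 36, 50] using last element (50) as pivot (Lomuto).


Pivot: 50
  50 <= 50: swap -> [50, 65, 93, 86, 97, 36, 50]
  36 <= 50: swap -> [50, 36, 93, 86, 97, 65, 50]
Place pivot at 2: [50, 36, 50, 86, 97, 65, 93]

Partitioned: [50, 36, 50, 86, 97, 65, 93]


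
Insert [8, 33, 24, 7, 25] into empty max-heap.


Insert 8: [8]
Insert 33: [33, 8]
Insert 24: [33, 8, 24]
Insert 7: [33, 8, 24, 7]
Insert 25: [33, 25, 24, 7, 8]

Final heap: [33, 25, 24, 7, 8]


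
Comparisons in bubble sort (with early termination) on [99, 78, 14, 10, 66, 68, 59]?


Algorithm: bubble sort (with early termination)
Input: [99, 78, 14, 10, 66, 68, 59]
Sorted: [10, 14, 59, 66, 68, 78, 99]

20


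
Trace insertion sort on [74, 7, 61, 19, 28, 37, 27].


Initial: [74, 7, 61, 19, 28, 37, 27]
Insert 7: [7, 74, 61, 19, 28, 37, 27]
Insert 61: [7, 61, 74, 19, 28, 37, 27]
Insert 19: [7, 19, 61, 74, 28, 37, 27]
Insert 28: [7, 19, 28, 61, 74, 37, 27]
Insert 37: [7, 19, 28, 37, 61, 74, 27]
Insert 27: [7, 19, 27, 28, 37, 61, 74]

Sorted: [7, 19, 27, 28, 37, 61, 74]


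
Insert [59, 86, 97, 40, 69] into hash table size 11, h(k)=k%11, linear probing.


Insert 59: h=4 -> slot 4
Insert 86: h=9 -> slot 9
Insert 97: h=9, 1 probes -> slot 10
Insert 40: h=7 -> slot 7
Insert 69: h=3 -> slot 3

Table: [None, None, None, 69, 59, None, None, 40, None, 86, 97]


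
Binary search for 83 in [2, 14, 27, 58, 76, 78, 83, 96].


Step 1: lo=0, hi=7, mid=3, val=58
Step 2: lo=4, hi=7, mid=5, val=78
Step 3: lo=6, hi=7, mid=6, val=83

Found at index 6


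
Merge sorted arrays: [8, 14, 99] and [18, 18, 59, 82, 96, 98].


Take 8 from A
Take 14 from A
Take 18 from B
Take 18 from B
Take 59 from B
Take 82 from B
Take 96 from B
Take 98 from B

Merged: [8, 14, 18, 18, 59, 82, 96, 98, 99]


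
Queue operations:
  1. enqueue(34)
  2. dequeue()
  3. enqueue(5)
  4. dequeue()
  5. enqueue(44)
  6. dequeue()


enqueue(34) -> [34]
dequeue()->34, []
enqueue(5) -> [5]
dequeue()->5, []
enqueue(44) -> [44]
dequeue()->44, []

Final queue: []


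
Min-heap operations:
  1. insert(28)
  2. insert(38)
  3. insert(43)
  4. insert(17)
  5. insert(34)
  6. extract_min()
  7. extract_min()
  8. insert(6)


insert(28) -> [28]
insert(38) -> [28, 38]
insert(43) -> [28, 38, 43]
insert(17) -> [17, 28, 43, 38]
insert(34) -> [17, 28, 43, 38, 34]
extract_min()->17, [28, 34, 43, 38]
extract_min()->28, [34, 38, 43]
insert(6) -> [6, 34, 43, 38]

Final heap: [6, 34, 43, 38]


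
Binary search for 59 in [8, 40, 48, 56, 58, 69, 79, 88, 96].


Step 1: lo=0, hi=8, mid=4, val=58
Step 2: lo=5, hi=8, mid=6, val=79
Step 3: lo=5, hi=5, mid=5, val=69

Not found


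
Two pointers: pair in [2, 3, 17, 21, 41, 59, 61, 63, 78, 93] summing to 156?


lo=0(2)+hi=9(93)=95
lo=1(3)+hi=9(93)=96
lo=2(17)+hi=9(93)=110
lo=3(21)+hi=9(93)=114
lo=4(41)+hi=9(93)=134
lo=5(59)+hi=9(93)=152
lo=6(61)+hi=9(93)=154
lo=7(63)+hi=9(93)=156

Yes: 63+93=156


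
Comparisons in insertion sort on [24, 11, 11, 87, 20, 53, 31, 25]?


Algorithm: insertion sort
Input: [24, 11, 11, 87, 20, 53, 31, 25]
Sorted: [11, 11, 20, 24, 25, 31, 53, 87]

16


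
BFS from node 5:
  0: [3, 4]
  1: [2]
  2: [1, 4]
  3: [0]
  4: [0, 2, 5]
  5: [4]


Visit 5, enqueue [4]
Visit 4, enqueue [0, 2]
Visit 0, enqueue [3]
Visit 2, enqueue [1]
Visit 3, enqueue []
Visit 1, enqueue []

BFS order: [5, 4, 0, 2, 3, 1]


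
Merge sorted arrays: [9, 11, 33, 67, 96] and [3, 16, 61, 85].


Take 3 from B
Take 9 from A
Take 11 from A
Take 16 from B
Take 33 from A
Take 61 from B
Take 67 from A
Take 85 from B

Merged: [3, 9, 11, 16, 33, 61, 67, 85, 96]


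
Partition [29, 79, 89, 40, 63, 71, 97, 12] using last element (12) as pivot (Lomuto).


Pivot: 12
Place pivot at 0: [12, 79, 89, 40, 63, 71, 97, 29]

Partitioned: [12, 79, 89, 40, 63, 71, 97, 29]


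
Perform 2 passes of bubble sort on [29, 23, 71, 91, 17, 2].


Initial: [29, 23, 71, 91, 17, 2]
Pass 1: [23, 29, 71, 17, 2, 91] (3 swaps)
Pass 2: [23, 29, 17, 2, 71, 91] (2 swaps)

After 2 passes: [23, 29, 17, 2, 71, 91]


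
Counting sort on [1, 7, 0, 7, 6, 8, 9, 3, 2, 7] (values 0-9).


Input: [1, 7, 0, 7, 6, 8, 9, 3, 2, 7]
Counts: [1, 1, 1, 1, 0, 0, 1, 3, 1, 1]

Sorted: [0, 1, 2, 3, 6, 7, 7, 7, 8, 9]


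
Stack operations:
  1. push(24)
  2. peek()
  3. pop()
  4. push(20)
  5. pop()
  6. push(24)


push(24) -> [24]
peek()->24
pop()->24, []
push(20) -> [20]
pop()->20, []
push(24) -> [24]

Final stack: [24]


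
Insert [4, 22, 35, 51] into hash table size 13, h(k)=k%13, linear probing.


Insert 4: h=4 -> slot 4
Insert 22: h=9 -> slot 9
Insert 35: h=9, 1 probes -> slot 10
Insert 51: h=12 -> slot 12

Table: [None, None, None, None, 4, None, None, None, None, 22, 35, None, 51]


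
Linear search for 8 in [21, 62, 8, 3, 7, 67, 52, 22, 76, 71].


i=0: 21!=8
i=1: 62!=8
i=2: 8==8 found!

Found at 2, 3 comps


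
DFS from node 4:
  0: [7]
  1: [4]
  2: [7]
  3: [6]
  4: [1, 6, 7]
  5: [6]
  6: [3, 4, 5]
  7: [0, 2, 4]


Visit 4, push [7, 6, 1]
Visit 1, push []
Visit 6, push [5, 3]
Visit 3, push []
Visit 5, push []
Visit 7, push [2, 0]
Visit 0, push []
Visit 2, push []

DFS order: [4, 1, 6, 3, 5, 7, 0, 2]


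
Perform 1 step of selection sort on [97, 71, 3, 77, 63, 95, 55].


Initial: [97, 71, 3, 77, 63, 95, 55]
Step 1: min=3 at 2
  Swap: [3, 71, 97, 77, 63, 95, 55]

After 1 step: [3, 71, 97, 77, 63, 95, 55]


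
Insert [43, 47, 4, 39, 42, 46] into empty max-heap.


Insert 43: [43]
Insert 47: [47, 43]
Insert 4: [47, 43, 4]
Insert 39: [47, 43, 4, 39]
Insert 42: [47, 43, 4, 39, 42]
Insert 46: [47, 43, 46, 39, 42, 4]

Final heap: [47, 43, 46, 39, 42, 4]


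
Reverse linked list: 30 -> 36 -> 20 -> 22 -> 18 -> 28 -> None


Step 1: curr=30, set curr.next=prev(None) | reversed so far: 30
Step 2: curr=36, set curr.next=prev(30) | reversed so far: 36 -> 30
Step 3: curr=20, set curr.next=prev(36) | reversed so far: 20 -> 36 -> 30
Step 4: curr=22, set curr.next=prev(20) | reversed so far: 22 -> 20 -> 36 -> 30
Step 5: curr=18, set curr.next=prev(22) | reversed so far: 18 -> 22 -> 20 -> 36 -> 30
Step 6: curr=28, set curr.next=prev(18) | reversed so far: 28 -> 18 -> 22 -> 20 -> 36 -> 30

28 -> 18 -> 22 -> 20 -> 36 -> 30 -> None


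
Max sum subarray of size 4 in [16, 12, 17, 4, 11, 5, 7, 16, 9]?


[0:4]: 49
[1:5]: 44
[2:6]: 37
[3:7]: 27
[4:8]: 39
[5:9]: 37

Max: 49 at [0:4]


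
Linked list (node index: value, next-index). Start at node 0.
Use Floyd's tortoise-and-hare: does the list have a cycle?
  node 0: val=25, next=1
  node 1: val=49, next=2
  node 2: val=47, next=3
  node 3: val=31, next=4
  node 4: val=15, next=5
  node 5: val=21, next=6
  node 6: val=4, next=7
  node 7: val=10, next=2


Floyd's tortoise (slow, +1) and hare (fast, +2):
  init: slow=0, fast=0
  step 1: slow=1, fast=2
  step 2: slow=2, fast=4
  step 3: slow=3, fast=6
  step 4: slow=4, fast=2
  step 5: slow=5, fast=4
  step 6: slow=6, fast=6
  slow == fast at node 6: cycle detected

Cycle: yes


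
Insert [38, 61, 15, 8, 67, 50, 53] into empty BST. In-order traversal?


Insert 38: root
Insert 61: R from 38
Insert 15: L from 38
Insert 8: L from 38 -> L from 15
Insert 67: R from 38 -> R from 61
Insert 50: R from 38 -> L from 61
Insert 53: R from 38 -> L from 61 -> R from 50

In-order: [8, 15, 38, 50, 53, 61, 67]


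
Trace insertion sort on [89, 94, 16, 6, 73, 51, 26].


Initial: [89, 94, 16, 6, 73, 51, 26]
Insert 94: [89, 94, 16, 6, 73, 51, 26]
Insert 16: [16, 89, 94, 6, 73, 51, 26]
Insert 6: [6, 16, 89, 94, 73, 51, 26]
Insert 73: [6, 16, 73, 89, 94, 51, 26]
Insert 51: [6, 16, 51, 73, 89, 94, 26]
Insert 26: [6, 16, 26, 51, 73, 89, 94]

Sorted: [6, 16, 26, 51, 73, 89, 94]


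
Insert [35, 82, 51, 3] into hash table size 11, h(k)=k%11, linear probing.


Insert 35: h=2 -> slot 2
Insert 82: h=5 -> slot 5
Insert 51: h=7 -> slot 7
Insert 3: h=3 -> slot 3

Table: [None, None, 35, 3, None, 82, None, 51, None, None, None]


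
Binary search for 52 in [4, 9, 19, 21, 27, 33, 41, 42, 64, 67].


Step 1: lo=0, hi=9, mid=4, val=27
Step 2: lo=5, hi=9, mid=7, val=42
Step 3: lo=8, hi=9, mid=8, val=64

Not found


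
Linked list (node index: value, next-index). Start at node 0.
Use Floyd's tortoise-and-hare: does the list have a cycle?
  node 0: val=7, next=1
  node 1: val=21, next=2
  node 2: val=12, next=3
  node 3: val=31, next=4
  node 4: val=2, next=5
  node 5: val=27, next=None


Floyd's tortoise (slow, +1) and hare (fast, +2):
  init: slow=0, fast=0
  step 1: slow=1, fast=2
  step 2: slow=2, fast=4
  step 3: fast 4->5->None, no cycle

Cycle: no


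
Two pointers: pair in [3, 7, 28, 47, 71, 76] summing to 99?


lo=0(3)+hi=5(76)=79
lo=1(7)+hi=5(76)=83
lo=2(28)+hi=5(76)=104
lo=2(28)+hi=4(71)=99

Yes: 28+71=99


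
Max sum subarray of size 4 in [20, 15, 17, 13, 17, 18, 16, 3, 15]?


[0:4]: 65
[1:5]: 62
[2:6]: 65
[3:7]: 64
[4:8]: 54
[5:9]: 52

Max: 65 at [0:4]


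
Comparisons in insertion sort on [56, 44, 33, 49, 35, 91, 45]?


Algorithm: insertion sort
Input: [56, 44, 33, 49, 35, 91, 45]
Sorted: [33, 35, 44, 45, 49, 56, 91]

14


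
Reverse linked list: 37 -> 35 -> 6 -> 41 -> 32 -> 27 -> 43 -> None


Step 1: curr=37, set curr.next=prev(None) | reversed so far: 37
Step 2: curr=35, set curr.next=prev(37) | reversed so far: 35 -> 37
Step 3: curr=6, set curr.next=prev(35) | reversed so far: 6 -> 35 -> 37
Step 4: curr=41, set curr.next=prev(6) | reversed so far: 41 -> 6 -> 35 -> 37
Step 5: curr=32, set curr.next=prev(41) | reversed so far: 32 -> 41 -> 6 -> 35 -> 37
Step 6: curr=27, set curr.next=prev(32) | reversed so far: 27 -> 32 -> 41 -> 6 -> 35 -> 37
Step 7: curr=43, set curr.next=prev(27) | reversed so far: 43 -> 27 -> 32 -> 41 -> 6 -> 35 -> 37

43 -> 27 -> 32 -> 41 -> 6 -> 35 -> 37 -> None


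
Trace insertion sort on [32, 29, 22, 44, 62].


Initial: [32, 29, 22, 44, 62]
Insert 29: [29, 32, 22, 44, 62]
Insert 22: [22, 29, 32, 44, 62]
Insert 44: [22, 29, 32, 44, 62]
Insert 62: [22, 29, 32, 44, 62]

Sorted: [22, 29, 32, 44, 62]


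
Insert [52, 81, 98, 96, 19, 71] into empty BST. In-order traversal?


Insert 52: root
Insert 81: R from 52
Insert 98: R from 52 -> R from 81
Insert 96: R from 52 -> R from 81 -> L from 98
Insert 19: L from 52
Insert 71: R from 52 -> L from 81

In-order: [19, 52, 71, 81, 96, 98]


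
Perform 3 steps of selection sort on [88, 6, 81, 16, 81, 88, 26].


Initial: [88, 6, 81, 16, 81, 88, 26]
Step 1: min=6 at 1
  Swap: [6, 88, 81, 16, 81, 88, 26]
Step 2: min=16 at 3
  Swap: [6, 16, 81, 88, 81, 88, 26]
Step 3: min=26 at 6
  Swap: [6, 16, 26, 88, 81, 88, 81]

After 3 steps: [6, 16, 26, 88, 81, 88, 81]


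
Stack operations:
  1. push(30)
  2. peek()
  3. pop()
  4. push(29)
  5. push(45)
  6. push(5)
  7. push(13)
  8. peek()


push(30) -> [30]
peek()->30
pop()->30, []
push(29) -> [29]
push(45) -> [29, 45]
push(5) -> [29, 45, 5]
push(13) -> [29, 45, 5, 13]
peek()->13

Final stack: [29, 45, 5, 13]


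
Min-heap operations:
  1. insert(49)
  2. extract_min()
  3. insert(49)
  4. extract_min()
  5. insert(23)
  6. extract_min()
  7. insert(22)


insert(49) -> [49]
extract_min()->49, []
insert(49) -> [49]
extract_min()->49, []
insert(23) -> [23]
extract_min()->23, []
insert(22) -> [22]

Final heap: [22]


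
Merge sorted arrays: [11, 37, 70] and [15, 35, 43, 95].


Take 11 from A
Take 15 from B
Take 35 from B
Take 37 from A
Take 43 from B
Take 70 from A

Merged: [11, 15, 35, 37, 43, 70, 95]


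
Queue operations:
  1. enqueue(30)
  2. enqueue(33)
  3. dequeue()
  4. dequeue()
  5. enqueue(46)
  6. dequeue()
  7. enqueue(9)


enqueue(30) -> [30]
enqueue(33) -> [30, 33]
dequeue()->30, [33]
dequeue()->33, []
enqueue(46) -> [46]
dequeue()->46, []
enqueue(9) -> [9]

Final queue: [9]


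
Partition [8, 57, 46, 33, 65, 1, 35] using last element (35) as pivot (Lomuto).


Pivot: 35
  8 <= 35: advance i (no swap)
  33 <= 35: swap -> [8, 33, 46, 57, 65, 1, 35]
  1 <= 35: swap -> [8, 33, 1, 57, 65, 46, 35]
Place pivot at 3: [8, 33, 1, 35, 65, 46, 57]

Partitioned: [8, 33, 1, 35, 65, 46, 57]


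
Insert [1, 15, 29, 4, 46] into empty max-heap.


Insert 1: [1]
Insert 15: [15, 1]
Insert 29: [29, 1, 15]
Insert 4: [29, 4, 15, 1]
Insert 46: [46, 29, 15, 1, 4]

Final heap: [46, 29, 15, 1, 4]


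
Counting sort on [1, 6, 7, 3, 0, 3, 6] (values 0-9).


Input: [1, 6, 7, 3, 0, 3, 6]
Counts: [1, 1, 0, 2, 0, 0, 2, 1, 0, 0]

Sorted: [0, 1, 3, 3, 6, 6, 7]


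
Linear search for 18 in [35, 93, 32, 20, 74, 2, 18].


i=0: 35!=18
i=1: 93!=18
i=2: 32!=18
i=3: 20!=18
i=4: 74!=18
i=5: 2!=18
i=6: 18==18 found!

Found at 6, 7 comps


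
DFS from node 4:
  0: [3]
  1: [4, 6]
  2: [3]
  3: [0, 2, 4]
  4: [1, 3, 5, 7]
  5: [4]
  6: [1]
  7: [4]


Visit 4, push [7, 5, 3, 1]
Visit 1, push [6]
Visit 6, push []
Visit 3, push [2, 0]
Visit 0, push []
Visit 2, push []
Visit 5, push []
Visit 7, push []

DFS order: [4, 1, 6, 3, 0, 2, 5, 7]


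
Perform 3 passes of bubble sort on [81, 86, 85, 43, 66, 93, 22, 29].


Initial: [81, 86, 85, 43, 66, 93, 22, 29]
Pass 1: [81, 85, 43, 66, 86, 22, 29, 93] (5 swaps)
Pass 2: [81, 43, 66, 85, 22, 29, 86, 93] (4 swaps)
Pass 3: [43, 66, 81, 22, 29, 85, 86, 93] (4 swaps)

After 3 passes: [43, 66, 81, 22, 29, 85, 86, 93]


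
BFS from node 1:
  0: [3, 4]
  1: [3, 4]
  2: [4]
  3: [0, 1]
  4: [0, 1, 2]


Visit 1, enqueue [3, 4]
Visit 3, enqueue [0]
Visit 4, enqueue [2]
Visit 0, enqueue []
Visit 2, enqueue []

BFS order: [1, 3, 4, 0, 2]


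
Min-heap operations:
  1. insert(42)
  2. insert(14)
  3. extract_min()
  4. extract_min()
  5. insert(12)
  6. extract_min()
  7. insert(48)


insert(42) -> [42]
insert(14) -> [14, 42]
extract_min()->14, [42]
extract_min()->42, []
insert(12) -> [12]
extract_min()->12, []
insert(48) -> [48]

Final heap: [48]


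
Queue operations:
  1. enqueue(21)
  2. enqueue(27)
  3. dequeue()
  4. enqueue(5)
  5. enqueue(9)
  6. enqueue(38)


enqueue(21) -> [21]
enqueue(27) -> [21, 27]
dequeue()->21, [27]
enqueue(5) -> [27, 5]
enqueue(9) -> [27, 5, 9]
enqueue(38) -> [27, 5, 9, 38]

Final queue: [27, 5, 9, 38]


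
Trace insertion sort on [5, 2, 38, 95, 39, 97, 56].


Initial: [5, 2, 38, 95, 39, 97, 56]
Insert 2: [2, 5, 38, 95, 39, 97, 56]
Insert 38: [2, 5, 38, 95, 39, 97, 56]
Insert 95: [2, 5, 38, 95, 39, 97, 56]
Insert 39: [2, 5, 38, 39, 95, 97, 56]
Insert 97: [2, 5, 38, 39, 95, 97, 56]
Insert 56: [2, 5, 38, 39, 56, 95, 97]

Sorted: [2, 5, 38, 39, 56, 95, 97]


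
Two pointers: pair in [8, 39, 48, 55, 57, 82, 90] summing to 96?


lo=0(8)+hi=6(90)=98
lo=0(8)+hi=5(82)=90
lo=1(39)+hi=5(82)=121
lo=1(39)+hi=4(57)=96

Yes: 39+57=96


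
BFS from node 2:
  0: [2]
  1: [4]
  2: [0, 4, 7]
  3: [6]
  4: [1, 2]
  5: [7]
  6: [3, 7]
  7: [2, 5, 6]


Visit 2, enqueue [0, 4, 7]
Visit 0, enqueue []
Visit 4, enqueue [1]
Visit 7, enqueue [5, 6]
Visit 1, enqueue []
Visit 5, enqueue []
Visit 6, enqueue [3]
Visit 3, enqueue []

BFS order: [2, 0, 4, 7, 1, 5, 6, 3]


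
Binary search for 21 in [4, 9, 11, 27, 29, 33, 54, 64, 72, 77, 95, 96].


Step 1: lo=0, hi=11, mid=5, val=33
Step 2: lo=0, hi=4, mid=2, val=11
Step 3: lo=3, hi=4, mid=3, val=27

Not found


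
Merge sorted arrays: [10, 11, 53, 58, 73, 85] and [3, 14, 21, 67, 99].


Take 3 from B
Take 10 from A
Take 11 from A
Take 14 from B
Take 21 from B
Take 53 from A
Take 58 from A
Take 67 from B
Take 73 from A
Take 85 from A

Merged: [3, 10, 11, 14, 21, 53, 58, 67, 73, 85, 99]


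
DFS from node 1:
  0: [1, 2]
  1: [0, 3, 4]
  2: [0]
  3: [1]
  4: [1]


Visit 1, push [4, 3, 0]
Visit 0, push [2]
Visit 2, push []
Visit 3, push []
Visit 4, push []

DFS order: [1, 0, 2, 3, 4]


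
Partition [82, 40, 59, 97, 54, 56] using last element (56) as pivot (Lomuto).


Pivot: 56
  40 <= 56: swap -> [40, 82, 59, 97, 54, 56]
  54 <= 56: swap -> [40, 54, 59, 97, 82, 56]
Place pivot at 2: [40, 54, 56, 97, 82, 59]

Partitioned: [40, 54, 56, 97, 82, 59]


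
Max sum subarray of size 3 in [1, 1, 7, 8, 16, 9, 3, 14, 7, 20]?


[0:3]: 9
[1:4]: 16
[2:5]: 31
[3:6]: 33
[4:7]: 28
[5:8]: 26
[6:9]: 24
[7:10]: 41

Max: 41 at [7:10]


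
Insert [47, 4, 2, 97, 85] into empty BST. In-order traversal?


Insert 47: root
Insert 4: L from 47
Insert 2: L from 47 -> L from 4
Insert 97: R from 47
Insert 85: R from 47 -> L from 97

In-order: [2, 4, 47, 85, 97]


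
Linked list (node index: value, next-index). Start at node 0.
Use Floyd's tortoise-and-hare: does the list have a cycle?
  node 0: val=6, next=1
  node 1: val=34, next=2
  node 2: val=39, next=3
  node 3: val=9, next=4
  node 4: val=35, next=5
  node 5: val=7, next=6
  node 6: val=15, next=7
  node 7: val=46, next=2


Floyd's tortoise (slow, +1) and hare (fast, +2):
  init: slow=0, fast=0
  step 1: slow=1, fast=2
  step 2: slow=2, fast=4
  step 3: slow=3, fast=6
  step 4: slow=4, fast=2
  step 5: slow=5, fast=4
  step 6: slow=6, fast=6
  slow == fast at node 6: cycle detected

Cycle: yes


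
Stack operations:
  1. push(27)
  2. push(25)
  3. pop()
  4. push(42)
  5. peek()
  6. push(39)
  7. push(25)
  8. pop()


push(27) -> [27]
push(25) -> [27, 25]
pop()->25, [27]
push(42) -> [27, 42]
peek()->42
push(39) -> [27, 42, 39]
push(25) -> [27, 42, 39, 25]
pop()->25, [27, 42, 39]

Final stack: [27, 42, 39]


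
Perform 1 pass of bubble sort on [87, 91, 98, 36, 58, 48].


Initial: [87, 91, 98, 36, 58, 48]
Pass 1: [87, 91, 36, 58, 48, 98] (3 swaps)

After 1 pass: [87, 91, 36, 58, 48, 98]


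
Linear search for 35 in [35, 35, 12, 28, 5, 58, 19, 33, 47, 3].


i=0: 35==35 found!

Found at 0, 1 comps


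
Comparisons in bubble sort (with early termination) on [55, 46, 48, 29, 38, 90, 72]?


Algorithm: bubble sort (with early termination)
Input: [55, 46, 48, 29, 38, 90, 72]
Sorted: [29, 38, 46, 48, 55, 72, 90]

18


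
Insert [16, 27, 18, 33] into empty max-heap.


Insert 16: [16]
Insert 27: [27, 16]
Insert 18: [27, 16, 18]
Insert 33: [33, 27, 18, 16]

Final heap: [33, 27, 18, 16]


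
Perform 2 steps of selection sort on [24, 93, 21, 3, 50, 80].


Initial: [24, 93, 21, 3, 50, 80]
Step 1: min=3 at 3
  Swap: [3, 93, 21, 24, 50, 80]
Step 2: min=21 at 2
  Swap: [3, 21, 93, 24, 50, 80]

After 2 steps: [3, 21, 93, 24, 50, 80]


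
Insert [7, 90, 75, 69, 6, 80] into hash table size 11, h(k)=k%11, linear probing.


Insert 7: h=7 -> slot 7
Insert 90: h=2 -> slot 2
Insert 75: h=9 -> slot 9
Insert 69: h=3 -> slot 3
Insert 6: h=6 -> slot 6
Insert 80: h=3, 1 probes -> slot 4

Table: [None, None, 90, 69, 80, None, 6, 7, None, 75, None]


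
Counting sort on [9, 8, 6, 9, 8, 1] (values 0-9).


Input: [9, 8, 6, 9, 8, 1]
Counts: [0, 1, 0, 0, 0, 0, 1, 0, 2, 2]

Sorted: [1, 6, 8, 8, 9, 9]


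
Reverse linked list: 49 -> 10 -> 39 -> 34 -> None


Step 1: curr=49, set curr.next=prev(None) | reversed so far: 49
Step 2: curr=10, set curr.next=prev(49) | reversed so far: 10 -> 49
Step 3: curr=39, set curr.next=prev(10) | reversed so far: 39 -> 10 -> 49
Step 4: curr=34, set curr.next=prev(39) | reversed so far: 34 -> 39 -> 10 -> 49

34 -> 39 -> 10 -> 49 -> None


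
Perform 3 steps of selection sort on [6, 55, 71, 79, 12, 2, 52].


Initial: [6, 55, 71, 79, 12, 2, 52]
Step 1: min=2 at 5
  Swap: [2, 55, 71, 79, 12, 6, 52]
Step 2: min=6 at 5
  Swap: [2, 6, 71, 79, 12, 55, 52]
Step 3: min=12 at 4
  Swap: [2, 6, 12, 79, 71, 55, 52]

After 3 steps: [2, 6, 12, 79, 71, 55, 52]


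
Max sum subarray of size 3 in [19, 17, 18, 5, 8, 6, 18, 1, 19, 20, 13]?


[0:3]: 54
[1:4]: 40
[2:5]: 31
[3:6]: 19
[4:7]: 32
[5:8]: 25
[6:9]: 38
[7:10]: 40
[8:11]: 52

Max: 54 at [0:3]


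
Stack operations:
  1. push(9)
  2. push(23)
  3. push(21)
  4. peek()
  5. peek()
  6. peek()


push(9) -> [9]
push(23) -> [9, 23]
push(21) -> [9, 23, 21]
peek()->21
peek()->21
peek()->21

Final stack: [9, 23, 21]


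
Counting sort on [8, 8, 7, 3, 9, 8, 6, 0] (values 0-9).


Input: [8, 8, 7, 3, 9, 8, 6, 0]
Counts: [1, 0, 0, 1, 0, 0, 1, 1, 3, 1]

Sorted: [0, 3, 6, 7, 8, 8, 8, 9]


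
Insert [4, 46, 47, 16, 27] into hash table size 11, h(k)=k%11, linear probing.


Insert 4: h=4 -> slot 4
Insert 46: h=2 -> slot 2
Insert 47: h=3 -> slot 3
Insert 16: h=5 -> slot 5
Insert 27: h=5, 1 probes -> slot 6

Table: [None, None, 46, 47, 4, 16, 27, None, None, None, None]


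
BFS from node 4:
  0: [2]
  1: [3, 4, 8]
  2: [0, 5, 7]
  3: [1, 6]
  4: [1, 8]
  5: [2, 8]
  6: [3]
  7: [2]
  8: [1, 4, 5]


Visit 4, enqueue [1, 8]
Visit 1, enqueue [3]
Visit 8, enqueue [5]
Visit 3, enqueue [6]
Visit 5, enqueue [2]
Visit 6, enqueue []
Visit 2, enqueue [0, 7]
Visit 0, enqueue []
Visit 7, enqueue []

BFS order: [4, 1, 8, 3, 5, 6, 2, 0, 7]


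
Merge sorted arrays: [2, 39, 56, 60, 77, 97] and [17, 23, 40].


Take 2 from A
Take 17 from B
Take 23 from B
Take 39 from A
Take 40 from B

Merged: [2, 17, 23, 39, 40, 56, 60, 77, 97]


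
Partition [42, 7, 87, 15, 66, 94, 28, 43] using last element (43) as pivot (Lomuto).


Pivot: 43
  42 <= 43: advance i (no swap)
  7 <= 43: advance i (no swap)
  15 <= 43: swap -> [42, 7, 15, 87, 66, 94, 28, 43]
  28 <= 43: swap -> [42, 7, 15, 28, 66, 94, 87, 43]
Place pivot at 4: [42, 7, 15, 28, 43, 94, 87, 66]

Partitioned: [42, 7, 15, 28, 43, 94, 87, 66]


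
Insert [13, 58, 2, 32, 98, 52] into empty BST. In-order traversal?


Insert 13: root
Insert 58: R from 13
Insert 2: L from 13
Insert 32: R from 13 -> L from 58
Insert 98: R from 13 -> R from 58
Insert 52: R from 13 -> L from 58 -> R from 32

In-order: [2, 13, 32, 52, 58, 98]


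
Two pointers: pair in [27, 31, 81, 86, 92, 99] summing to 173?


lo=0(27)+hi=5(99)=126
lo=1(31)+hi=5(99)=130
lo=2(81)+hi=5(99)=180
lo=2(81)+hi=4(92)=173

Yes: 81+92=173


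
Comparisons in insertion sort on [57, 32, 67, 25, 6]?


Algorithm: insertion sort
Input: [57, 32, 67, 25, 6]
Sorted: [6, 25, 32, 57, 67]

9


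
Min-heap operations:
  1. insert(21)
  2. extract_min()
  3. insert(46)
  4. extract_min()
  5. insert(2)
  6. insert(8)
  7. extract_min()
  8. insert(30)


insert(21) -> [21]
extract_min()->21, []
insert(46) -> [46]
extract_min()->46, []
insert(2) -> [2]
insert(8) -> [2, 8]
extract_min()->2, [8]
insert(30) -> [8, 30]

Final heap: [8, 30]


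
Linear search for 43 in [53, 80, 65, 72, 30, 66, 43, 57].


i=0: 53!=43
i=1: 80!=43
i=2: 65!=43
i=3: 72!=43
i=4: 30!=43
i=5: 66!=43
i=6: 43==43 found!

Found at 6, 7 comps


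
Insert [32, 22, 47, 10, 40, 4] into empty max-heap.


Insert 32: [32]
Insert 22: [32, 22]
Insert 47: [47, 22, 32]
Insert 10: [47, 22, 32, 10]
Insert 40: [47, 40, 32, 10, 22]
Insert 4: [47, 40, 32, 10, 22, 4]

Final heap: [47, 40, 32, 10, 22, 4]


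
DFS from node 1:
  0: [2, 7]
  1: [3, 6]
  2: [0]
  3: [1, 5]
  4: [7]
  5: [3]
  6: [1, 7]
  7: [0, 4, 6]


Visit 1, push [6, 3]
Visit 3, push [5]
Visit 5, push []
Visit 6, push [7]
Visit 7, push [4, 0]
Visit 0, push [2]
Visit 2, push []
Visit 4, push []

DFS order: [1, 3, 5, 6, 7, 0, 2, 4]


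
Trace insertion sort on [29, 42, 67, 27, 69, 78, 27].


Initial: [29, 42, 67, 27, 69, 78, 27]
Insert 42: [29, 42, 67, 27, 69, 78, 27]
Insert 67: [29, 42, 67, 27, 69, 78, 27]
Insert 27: [27, 29, 42, 67, 69, 78, 27]
Insert 69: [27, 29, 42, 67, 69, 78, 27]
Insert 78: [27, 29, 42, 67, 69, 78, 27]
Insert 27: [27, 27, 29, 42, 67, 69, 78]

Sorted: [27, 27, 29, 42, 67, 69, 78]


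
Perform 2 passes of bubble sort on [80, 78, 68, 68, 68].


Initial: [80, 78, 68, 68, 68]
Pass 1: [78, 68, 68, 68, 80] (4 swaps)
Pass 2: [68, 68, 68, 78, 80] (3 swaps)

After 2 passes: [68, 68, 68, 78, 80]


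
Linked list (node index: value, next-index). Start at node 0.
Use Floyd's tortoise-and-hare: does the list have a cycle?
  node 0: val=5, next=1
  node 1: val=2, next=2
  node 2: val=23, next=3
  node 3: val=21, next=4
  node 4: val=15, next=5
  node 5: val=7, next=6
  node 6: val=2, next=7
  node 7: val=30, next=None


Floyd's tortoise (slow, +1) and hare (fast, +2):
  init: slow=0, fast=0
  step 1: slow=1, fast=2
  step 2: slow=2, fast=4
  step 3: slow=3, fast=6
  step 4: fast 6->7->None, no cycle

Cycle: no


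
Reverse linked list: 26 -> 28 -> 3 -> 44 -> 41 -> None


Step 1: curr=26, set curr.next=prev(None) | reversed so far: 26
Step 2: curr=28, set curr.next=prev(26) | reversed so far: 28 -> 26
Step 3: curr=3, set curr.next=prev(28) | reversed so far: 3 -> 28 -> 26
Step 4: curr=44, set curr.next=prev(3) | reversed so far: 44 -> 3 -> 28 -> 26
Step 5: curr=41, set curr.next=prev(44) | reversed so far: 41 -> 44 -> 3 -> 28 -> 26

41 -> 44 -> 3 -> 28 -> 26 -> None


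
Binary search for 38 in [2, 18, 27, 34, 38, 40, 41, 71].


Step 1: lo=0, hi=7, mid=3, val=34
Step 2: lo=4, hi=7, mid=5, val=40
Step 3: lo=4, hi=4, mid=4, val=38

Found at index 4


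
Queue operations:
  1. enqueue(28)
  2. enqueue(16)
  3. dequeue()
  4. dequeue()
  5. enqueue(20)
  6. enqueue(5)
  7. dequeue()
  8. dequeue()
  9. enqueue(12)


enqueue(28) -> [28]
enqueue(16) -> [28, 16]
dequeue()->28, [16]
dequeue()->16, []
enqueue(20) -> [20]
enqueue(5) -> [20, 5]
dequeue()->20, [5]
dequeue()->5, []
enqueue(12) -> [12]

Final queue: [12]


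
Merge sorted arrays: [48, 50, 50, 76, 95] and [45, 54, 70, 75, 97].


Take 45 from B
Take 48 from A
Take 50 from A
Take 50 from A
Take 54 from B
Take 70 from B
Take 75 from B
Take 76 from A
Take 95 from A

Merged: [45, 48, 50, 50, 54, 70, 75, 76, 95, 97]


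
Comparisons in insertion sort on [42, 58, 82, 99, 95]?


Algorithm: insertion sort
Input: [42, 58, 82, 99, 95]
Sorted: [42, 58, 82, 95, 99]

5


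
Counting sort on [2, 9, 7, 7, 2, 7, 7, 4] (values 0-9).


Input: [2, 9, 7, 7, 2, 7, 7, 4]
Counts: [0, 0, 2, 0, 1, 0, 0, 4, 0, 1]

Sorted: [2, 2, 4, 7, 7, 7, 7, 9]


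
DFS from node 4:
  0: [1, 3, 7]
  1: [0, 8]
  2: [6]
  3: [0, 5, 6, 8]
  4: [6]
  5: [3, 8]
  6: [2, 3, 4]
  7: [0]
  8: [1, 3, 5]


Visit 4, push [6]
Visit 6, push [3, 2]
Visit 2, push []
Visit 3, push [8, 5, 0]
Visit 0, push [7, 1]
Visit 1, push [8]
Visit 8, push [5]
Visit 5, push []
Visit 7, push []

DFS order: [4, 6, 2, 3, 0, 1, 8, 5, 7]


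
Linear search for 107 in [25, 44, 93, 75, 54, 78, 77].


i=0: 25!=107
i=1: 44!=107
i=2: 93!=107
i=3: 75!=107
i=4: 54!=107
i=5: 78!=107
i=6: 77!=107

Not found, 7 comps


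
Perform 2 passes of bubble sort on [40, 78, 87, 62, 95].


Initial: [40, 78, 87, 62, 95]
Pass 1: [40, 78, 62, 87, 95] (1 swaps)
Pass 2: [40, 62, 78, 87, 95] (1 swaps)

After 2 passes: [40, 62, 78, 87, 95]


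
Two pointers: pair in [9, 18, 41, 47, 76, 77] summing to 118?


lo=0(9)+hi=5(77)=86
lo=1(18)+hi=5(77)=95
lo=2(41)+hi=5(77)=118

Yes: 41+77=118


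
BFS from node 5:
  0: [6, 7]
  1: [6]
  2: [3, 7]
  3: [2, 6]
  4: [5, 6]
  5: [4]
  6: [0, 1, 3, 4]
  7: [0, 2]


Visit 5, enqueue [4]
Visit 4, enqueue [6]
Visit 6, enqueue [0, 1, 3]
Visit 0, enqueue [7]
Visit 1, enqueue []
Visit 3, enqueue [2]
Visit 7, enqueue []
Visit 2, enqueue []

BFS order: [5, 4, 6, 0, 1, 3, 7, 2]


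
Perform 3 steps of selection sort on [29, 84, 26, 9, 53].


Initial: [29, 84, 26, 9, 53]
Step 1: min=9 at 3
  Swap: [9, 84, 26, 29, 53]
Step 2: min=26 at 2
  Swap: [9, 26, 84, 29, 53]
Step 3: min=29 at 3
  Swap: [9, 26, 29, 84, 53]

After 3 steps: [9, 26, 29, 84, 53]


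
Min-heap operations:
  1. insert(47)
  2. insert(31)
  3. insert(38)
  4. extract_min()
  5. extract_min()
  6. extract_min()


insert(47) -> [47]
insert(31) -> [31, 47]
insert(38) -> [31, 47, 38]
extract_min()->31, [38, 47]
extract_min()->38, [47]
extract_min()->47, []

Final heap: []


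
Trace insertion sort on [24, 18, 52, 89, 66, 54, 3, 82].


Initial: [24, 18, 52, 89, 66, 54, 3, 82]
Insert 18: [18, 24, 52, 89, 66, 54, 3, 82]
Insert 52: [18, 24, 52, 89, 66, 54, 3, 82]
Insert 89: [18, 24, 52, 89, 66, 54, 3, 82]
Insert 66: [18, 24, 52, 66, 89, 54, 3, 82]
Insert 54: [18, 24, 52, 54, 66, 89, 3, 82]
Insert 3: [3, 18, 24, 52, 54, 66, 89, 82]
Insert 82: [3, 18, 24, 52, 54, 66, 82, 89]

Sorted: [3, 18, 24, 52, 54, 66, 82, 89]


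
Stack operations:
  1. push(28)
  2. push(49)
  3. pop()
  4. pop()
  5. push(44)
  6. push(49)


push(28) -> [28]
push(49) -> [28, 49]
pop()->49, [28]
pop()->28, []
push(44) -> [44]
push(49) -> [44, 49]

Final stack: [44, 49]


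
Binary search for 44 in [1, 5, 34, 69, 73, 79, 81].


Step 1: lo=0, hi=6, mid=3, val=69
Step 2: lo=0, hi=2, mid=1, val=5
Step 3: lo=2, hi=2, mid=2, val=34

Not found


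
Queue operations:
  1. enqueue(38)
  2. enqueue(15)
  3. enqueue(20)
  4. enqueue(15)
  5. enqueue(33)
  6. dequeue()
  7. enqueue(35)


enqueue(38) -> [38]
enqueue(15) -> [38, 15]
enqueue(20) -> [38, 15, 20]
enqueue(15) -> [38, 15, 20, 15]
enqueue(33) -> [38, 15, 20, 15, 33]
dequeue()->38, [15, 20, 15, 33]
enqueue(35) -> [15, 20, 15, 33, 35]

Final queue: [15, 20, 15, 33, 35]


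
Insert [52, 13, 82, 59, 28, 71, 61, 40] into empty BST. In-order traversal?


Insert 52: root
Insert 13: L from 52
Insert 82: R from 52
Insert 59: R from 52 -> L from 82
Insert 28: L from 52 -> R from 13
Insert 71: R from 52 -> L from 82 -> R from 59
Insert 61: R from 52 -> L from 82 -> R from 59 -> L from 71
Insert 40: L from 52 -> R from 13 -> R from 28

In-order: [13, 28, 40, 52, 59, 61, 71, 82]


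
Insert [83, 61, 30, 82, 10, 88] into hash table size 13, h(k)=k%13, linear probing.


Insert 83: h=5 -> slot 5
Insert 61: h=9 -> slot 9
Insert 30: h=4 -> slot 4
Insert 82: h=4, 2 probes -> slot 6
Insert 10: h=10 -> slot 10
Insert 88: h=10, 1 probes -> slot 11

Table: [None, None, None, None, 30, 83, 82, None, None, 61, 10, 88, None]


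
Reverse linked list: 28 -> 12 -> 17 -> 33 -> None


Step 1: curr=28, set curr.next=prev(None) | reversed so far: 28
Step 2: curr=12, set curr.next=prev(28) | reversed so far: 12 -> 28
Step 3: curr=17, set curr.next=prev(12) | reversed so far: 17 -> 12 -> 28
Step 4: curr=33, set curr.next=prev(17) | reversed so far: 33 -> 17 -> 12 -> 28

33 -> 17 -> 12 -> 28 -> None


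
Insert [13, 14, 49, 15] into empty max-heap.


Insert 13: [13]
Insert 14: [14, 13]
Insert 49: [49, 13, 14]
Insert 15: [49, 15, 14, 13]

Final heap: [49, 15, 14, 13]


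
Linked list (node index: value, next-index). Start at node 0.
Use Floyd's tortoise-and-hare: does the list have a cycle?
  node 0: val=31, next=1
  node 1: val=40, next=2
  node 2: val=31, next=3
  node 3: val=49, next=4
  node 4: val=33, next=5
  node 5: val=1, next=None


Floyd's tortoise (slow, +1) and hare (fast, +2):
  init: slow=0, fast=0
  step 1: slow=1, fast=2
  step 2: slow=2, fast=4
  step 3: fast 4->5->None, no cycle

Cycle: no
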